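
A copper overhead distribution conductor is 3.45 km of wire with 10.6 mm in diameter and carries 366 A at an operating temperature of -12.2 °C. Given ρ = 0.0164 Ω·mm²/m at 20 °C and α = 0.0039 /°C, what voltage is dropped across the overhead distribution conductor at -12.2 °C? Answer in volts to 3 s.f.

ρ = 0.0164 Ω·mm²/m = 1.64×10^-8 Ω·m
A = π(d/2)² = π(5.3000e-03 m)² = 8.825e-05 m²
R₍20₎ = ρL/A = (1.64×10^-8)(3450)/(8.825e-05) = 0.6412 Ω
R₍-12.2₎ = R₍20₎(1 + αΔT) = 0.6412 × (1 + 0.0039×-32.2) = 0.5606 Ω
V = IR = 366 × 0.5606 = 205 V

205 V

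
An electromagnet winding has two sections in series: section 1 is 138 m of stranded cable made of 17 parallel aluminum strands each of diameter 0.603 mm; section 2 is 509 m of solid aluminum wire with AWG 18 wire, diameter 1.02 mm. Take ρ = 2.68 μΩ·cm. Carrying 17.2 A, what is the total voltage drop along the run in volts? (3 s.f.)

300 V

ρ = 2.68 μΩ·cm = 2.68×10^-8 Ω·m
Section 1: A_strand = π(3.0150e-04)² = 2.856e-07 m²; R₁ = ρL/(N·A_s) = (2.68×10^-8)(138)/(17×2.856e-07) = 0.7618 Ω
Section 2: A = π(1.02/2 mm)² = π(5.1000e-04 m)² = 8.171e-07 m²
R₂ = (2.68×10^-8)(509)/(8.171e-07) = 16.69 Ω
R = R₁ + R₂ = 17.46 Ω
V = IR = 17.2 × 17.46 = 300 V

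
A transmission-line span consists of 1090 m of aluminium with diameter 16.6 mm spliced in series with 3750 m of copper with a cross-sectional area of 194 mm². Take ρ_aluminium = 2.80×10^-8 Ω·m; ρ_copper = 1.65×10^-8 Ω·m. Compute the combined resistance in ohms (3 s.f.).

0.460 Ω

Segment 1: A = π(d/2)² = π(8.3000e-03 m)² = 2.164e-04 m²
R₁ = ρL/A = (2.80×10^-8)(1090)/(2.164e-04) = 0.141 Ω
Segment 2: A = 194 mm² = 1.940e-04 m²
R₂ = (1.65×10^-8)(3750)/(1.940e-04) = 0.3189 Ω
R = R₁ + R₂ = 0.460 Ω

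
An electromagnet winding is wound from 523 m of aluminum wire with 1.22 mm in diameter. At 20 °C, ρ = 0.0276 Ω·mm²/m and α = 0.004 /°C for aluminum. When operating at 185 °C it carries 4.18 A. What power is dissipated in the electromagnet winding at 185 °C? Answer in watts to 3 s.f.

ρ = 0.0276 Ω·mm²/m = 2.76×10^-8 Ω·m
A = π(d/2)² = π(6.1000e-04 m)² = 1.169e-06 m²
R₍20₎ = ρL/A = (2.76×10^-8)(523)/(1.169e-06) = 12.35 Ω
R₍185₎ = R₍20₎(1 + αΔT) = 12.35 × (1 + 0.004×165) = 20.5 Ω
P = I²R = (4.18)² × 20.5 = 358 W

358 W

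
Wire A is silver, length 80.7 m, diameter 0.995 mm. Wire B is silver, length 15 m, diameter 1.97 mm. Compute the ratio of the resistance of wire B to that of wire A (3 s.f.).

R ∝ ρL/d², so R_B/R_A = (L_B/L_A) × (d_A/d_B)²
= (15/80.7) × (0.995/1.97)² = 0.0474

0.0474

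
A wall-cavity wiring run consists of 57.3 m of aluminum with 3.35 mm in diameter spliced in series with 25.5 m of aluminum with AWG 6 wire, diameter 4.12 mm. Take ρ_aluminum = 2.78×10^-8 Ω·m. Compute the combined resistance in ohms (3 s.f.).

Segment 1: A = π(d/2)² = π(1.6750e-03 m)² = 8.814e-06 m²
R₁ = ρL/A = (2.78×10^-8)(57.3)/(8.814e-06) = 0.1807 Ω
Segment 2: A = π(4.12/2 mm)² = π(2.0600e-03 m)² = 1.333e-05 m²
R₂ = (2.78×10^-8)(25.5)/(1.333e-05) = 0.05317 Ω
R = R₁ + R₂ = 0.234 Ω

0.234 Ω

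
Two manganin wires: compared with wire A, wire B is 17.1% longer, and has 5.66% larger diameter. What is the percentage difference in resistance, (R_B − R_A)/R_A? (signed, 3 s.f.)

4.89%

R ∝ L/d², so R_B/R_A = (1 + 17.1/100) × (1 + 5.66/100)⁻²
= 1.171 × 0.8957 = 1.049
(R_B − R_A)/R_A = 1.049 − 1 = 4.89%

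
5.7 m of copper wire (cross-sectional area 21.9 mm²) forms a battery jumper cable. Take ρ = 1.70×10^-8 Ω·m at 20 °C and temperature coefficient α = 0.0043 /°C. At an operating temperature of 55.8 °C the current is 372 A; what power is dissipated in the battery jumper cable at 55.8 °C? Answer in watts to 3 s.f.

707 W

A = 21.9 mm² = 2.190e-05 m²
R₍20₎ = ρL/A = (1.70×10^-8)(5.7)/(2.190e-05) = 0.004425 Ω
R₍55.8₎ = R₍20₎(1 + αΔT) = 0.004425 × (1 + 0.0043×35.8) = 0.005106 Ω
P = I²R = (372)² × 0.005106 = 707 W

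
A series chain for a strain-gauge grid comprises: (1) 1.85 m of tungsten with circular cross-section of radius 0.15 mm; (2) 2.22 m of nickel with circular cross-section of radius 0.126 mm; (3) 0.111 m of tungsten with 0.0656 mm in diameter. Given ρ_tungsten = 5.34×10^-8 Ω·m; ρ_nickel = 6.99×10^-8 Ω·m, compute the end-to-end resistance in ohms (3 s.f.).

Seg 1: A = πr² = π(1.5000e-04 m)² = 7.069e-08 m²
R_1 = (5.34×10^-8)(1.85)/(7.069e-08) = 1.398 Ω
Seg 2: A = πr² = π(1.2600e-04 m)² = 4.988e-08 m²
R_2 = (6.99×10^-8)(2.22)/(4.988e-08) = 3.111 Ω
Seg 3: A = π(d/2)² = π(3.2800e-05 m)² = 3.380e-09 m²
R_3 = (5.34×10^-8)(0.111)/(3.380e-09) = 1.754 Ω
R_total = R_1 + R_2 + R_3 = 6.26 Ω

6.26 Ω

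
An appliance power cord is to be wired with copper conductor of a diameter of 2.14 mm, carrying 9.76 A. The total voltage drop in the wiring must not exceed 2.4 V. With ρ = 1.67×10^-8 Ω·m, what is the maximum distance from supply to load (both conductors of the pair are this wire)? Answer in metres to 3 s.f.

A = π(d/2)² = π(1.0700e-03 m)² = 3.597e-06 m²
L_max = V_max·A/(2·ρI) = (2.4)(3.597e-06)/(2×1.67×10^-8×9.76) = 26.5 m

26.5 m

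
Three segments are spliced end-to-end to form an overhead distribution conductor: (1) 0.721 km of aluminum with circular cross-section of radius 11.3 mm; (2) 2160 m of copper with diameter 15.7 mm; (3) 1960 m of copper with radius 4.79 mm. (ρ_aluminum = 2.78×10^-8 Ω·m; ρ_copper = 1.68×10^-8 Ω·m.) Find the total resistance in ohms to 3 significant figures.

0.694 Ω

Seg 1: A = πr² = π(1.1300e-02 m)² = 4.011e-04 m²
R_1 = (2.78×10^-8)(721)/(4.011e-04) = 0.04997 Ω
Seg 2: A = π(d/2)² = π(7.8500e-03 m)² = 1.936e-04 m²
R_2 = (1.68×10^-8)(2160)/(1.936e-04) = 0.1874 Ω
Seg 3: A = πr² = π(4.7900e-03 m)² = 7.208e-05 m²
R_3 = (1.68×10^-8)(1960)/(7.208e-05) = 0.4568 Ω
R_total = R_1 + R_2 + R_3 = 0.694 Ω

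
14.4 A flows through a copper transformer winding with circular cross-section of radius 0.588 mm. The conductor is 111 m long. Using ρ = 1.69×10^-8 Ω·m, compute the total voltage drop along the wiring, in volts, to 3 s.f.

A = πr² = π(5.8800e-04 m)² = 1.086e-06 m²
R = ρL/A = (1.69×10^-8)(111)/(1.086e-06) = 1.727 Ω
V = IR = 14.4 × 1.727 = 24.9 V

24.9 V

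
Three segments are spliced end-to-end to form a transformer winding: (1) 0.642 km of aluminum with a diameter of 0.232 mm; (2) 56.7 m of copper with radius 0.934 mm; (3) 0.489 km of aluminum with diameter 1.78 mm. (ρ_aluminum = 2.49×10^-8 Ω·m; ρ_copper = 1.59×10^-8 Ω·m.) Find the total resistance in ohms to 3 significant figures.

383 Ω

Seg 1: A = π(d/2)² = π(1.1600e-04 m)² = 4.227e-08 m²
R_1 = (2.49×10^-8)(642)/(4.227e-08) = 378.2 Ω
Seg 2: A = πr² = π(9.3400e-04 m)² = 2.741e-06 m²
R_2 = (1.59×10^-8)(56.7)/(2.741e-06) = 0.329 Ω
Seg 3: A = π(d/2)² = π(8.9000e-04 m)² = 2.488e-06 m²
R_3 = (2.49×10^-8)(489)/(2.488e-06) = 4.893 Ω
R_total = R_1 + R_2 + R_3 = 383 Ω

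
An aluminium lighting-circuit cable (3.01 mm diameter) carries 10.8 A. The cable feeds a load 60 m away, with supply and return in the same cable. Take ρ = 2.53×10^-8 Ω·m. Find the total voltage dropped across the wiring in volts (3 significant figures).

A = π(d/2)² = π(1.5050e-03 m)² = 7.116e-06 m²
Total conductor length (both ways) L = 2 × 60 = 120 m
R = ρL/A = (2.53×10^-8)(120)/(7.116e-06) = 0.4267 Ω
V = IR = 10.8 × 0.4267 = 4.61 V

4.61 V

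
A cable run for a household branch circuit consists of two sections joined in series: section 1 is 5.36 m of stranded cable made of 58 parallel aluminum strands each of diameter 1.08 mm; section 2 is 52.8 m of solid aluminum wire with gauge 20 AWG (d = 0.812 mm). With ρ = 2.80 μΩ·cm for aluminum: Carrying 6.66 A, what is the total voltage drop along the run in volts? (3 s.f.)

ρ = 2.80 μΩ·cm = 2.80×10^-8 Ω·m
Section 1: A_strand = π(5.4000e-04)² = 9.161e-07 m²; R₁ = ρL/(N·A_s) = (2.80×10^-8)(5.36)/(58×9.161e-07) = 0.002825 Ω
Section 2: A = π(0.812/2 mm)² = π(4.0600e-04 m)² = 5.178e-07 m²
R₂ = (2.80×10^-8)(52.8)/(5.178e-07) = 2.855 Ω
R = R₁ + R₂ = 2.858 Ω
V = IR = 6.66 × 2.858 = 19.0 V

19.0 V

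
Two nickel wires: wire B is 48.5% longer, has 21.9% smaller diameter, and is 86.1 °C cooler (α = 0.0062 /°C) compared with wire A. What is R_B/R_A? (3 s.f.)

R ∝ ρL/d² with ρ ∝ (1+αΔT), so R_B/R_A = (1 + 48.5/100) × (1 − 21.9/100)⁻² × (1 − 0.0062×86.1)
= 1.485 × 1.639 × 0.4662 = 1.13

1.13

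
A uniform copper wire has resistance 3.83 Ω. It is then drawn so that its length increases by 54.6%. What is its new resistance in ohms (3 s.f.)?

9.15 Ω

k = 1 + 54.6/100 = 1.546; volume constant ⇒ A' = A/k, so R' = k²R.
R' = 2.39 × 3.83 = 9.15 Ω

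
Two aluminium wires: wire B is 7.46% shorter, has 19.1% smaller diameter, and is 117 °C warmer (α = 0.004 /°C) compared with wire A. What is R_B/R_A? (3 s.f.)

2.08

R ∝ ρL/d² with ρ ∝ (1+αΔT), so R_B/R_A = (1 − 7.46/100) × (1 − 19.1/100)⁻² × (1 + 0.004×117)
= 0.9254 × 1.528 × 1.468 = 2.08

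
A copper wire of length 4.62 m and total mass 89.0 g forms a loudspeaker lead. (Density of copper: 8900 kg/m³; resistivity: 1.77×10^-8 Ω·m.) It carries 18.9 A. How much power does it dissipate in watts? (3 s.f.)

A = m/(density·L) = 0.089/(8900×4.62) = 2.1645e-06 m²
R = ρL/A = (1.77×10^-8)(4.62)/(2.1645e-06) = 0.03778 Ω
P = I²R = (18.9)² × 0.03778 = 13.5 W

13.5 W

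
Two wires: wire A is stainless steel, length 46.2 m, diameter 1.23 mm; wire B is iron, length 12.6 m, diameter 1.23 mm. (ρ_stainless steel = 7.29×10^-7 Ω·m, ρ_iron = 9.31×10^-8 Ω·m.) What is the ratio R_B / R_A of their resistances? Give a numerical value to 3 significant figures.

0.0348

R ∝ ρL/d², so R_B/R_A = (ρ_B/ρ_A) × (L_B/L_A)
= (9.31×10^-8/7.29×10^-7) × (12.6/46.2) = 0.0348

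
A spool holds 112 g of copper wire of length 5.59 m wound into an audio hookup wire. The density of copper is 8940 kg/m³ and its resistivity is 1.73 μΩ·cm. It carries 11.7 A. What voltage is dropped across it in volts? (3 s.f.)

ρ = 1.73 μΩ·cm = 1.73×10^-8 Ω·m
A = m/(density·L) = 0.112/(8940×5.59) = 2.2411e-06 m²
R = ρL/A = (1.73×10^-8)(5.59)/(2.2411e-06) = 0.04315 Ω
V = IR = 11.7 × 0.04315 = 0.505 V

0.505 V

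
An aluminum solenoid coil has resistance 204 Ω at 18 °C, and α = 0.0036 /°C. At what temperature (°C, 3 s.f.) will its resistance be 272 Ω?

R = R₀(1 + α(T − T₀)) ⇒ T = T₀ + (R/R₀ − 1)/α
T = 18 + (272/204 − 1)/0.0036 = 18 + (0.3333)/0.0036 = 111 °C

111 °C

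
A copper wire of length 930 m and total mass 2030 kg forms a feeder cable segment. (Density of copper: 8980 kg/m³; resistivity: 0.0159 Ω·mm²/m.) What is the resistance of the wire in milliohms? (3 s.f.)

60.8 mΩ

ρ = 0.0159 Ω·mm²/m = 1.59×10^-8 Ω·m
A = m/(density·L) = 2030/(8980×930) = 2.4307e-04 m²
R = ρL/A = (1.59×10^-8)(930)/(2.4307e-04) = 60.8 mΩ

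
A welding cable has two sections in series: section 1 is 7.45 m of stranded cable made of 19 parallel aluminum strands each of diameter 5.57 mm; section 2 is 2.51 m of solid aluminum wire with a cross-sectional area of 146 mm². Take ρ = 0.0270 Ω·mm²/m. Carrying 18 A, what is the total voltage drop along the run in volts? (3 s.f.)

0.0162 V

ρ = 0.0270 Ω·mm²/m = 2.70×10^-8 Ω·m
Section 1: A_strand = π(2.7850e-03)² = 2.437e-05 m²; R₁ = ρL/(N·A_s) = (2.70×10^-8)(7.45)/(19×2.437e-05) = 4.345×10^-4 Ω
Section 2: A = 146 mm² = 1.460e-04 m²
R₂ = (2.70×10^-8)(2.51)/(1.460e-04) = 4.642×10^-4 Ω
R = R₁ + R₂ = 8.987×10^-4 Ω
V = IR = 18 × 8.987×10^-4 = 0.0162 V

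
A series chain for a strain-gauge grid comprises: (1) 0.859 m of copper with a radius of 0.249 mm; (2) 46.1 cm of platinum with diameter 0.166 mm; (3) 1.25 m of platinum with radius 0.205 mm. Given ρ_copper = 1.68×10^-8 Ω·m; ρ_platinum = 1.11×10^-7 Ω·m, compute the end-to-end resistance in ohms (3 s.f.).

3.49 Ω

Seg 1: A = πr² = π(2.4900e-04 m)² = 1.948e-07 m²
R_1 = (1.68×10^-8)(0.859)/(1.948e-07) = 0.07409 Ω
Seg 2: A = π(d/2)² = π(8.3000e-05 m)² = 2.164e-08 m²
R_2 = (1.11×10^-7)(0.461)/(2.164e-08) = 2.364 Ω
Seg 3: A = πr² = π(2.0500e-04 m)² = 1.320e-07 m²
R_3 = (1.11×10^-7)(1.25)/(1.320e-07) = 1.051 Ω
R_total = R_1 + R_2 + R_3 = 3.49 Ω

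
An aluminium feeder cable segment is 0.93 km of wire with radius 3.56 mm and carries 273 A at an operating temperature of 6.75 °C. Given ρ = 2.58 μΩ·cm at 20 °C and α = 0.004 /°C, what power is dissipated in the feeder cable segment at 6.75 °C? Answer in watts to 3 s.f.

42500 W

ρ = 2.58 μΩ·cm = 2.58×10^-8 Ω·m
A = πr² = π(3.5600e-03 m)² = 3.982e-05 m²
R₍20₎ = ρL/A = (2.58×10^-8)(930)/(3.982e-05) = 0.6026 Ω
R₍6.75₎ = R₍20₎(1 + αΔT) = 0.6026 × (1 + 0.004×-13.2) = 0.5707 Ω
P = I²R = (273)² × 0.5707 = 42500 W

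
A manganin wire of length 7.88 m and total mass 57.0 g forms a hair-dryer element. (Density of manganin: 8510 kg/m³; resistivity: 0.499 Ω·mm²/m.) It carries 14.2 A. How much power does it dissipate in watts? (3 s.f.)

933 W

ρ = 0.499 Ω·mm²/m = 4.99×10^-7 Ω·m
A = m/(density·L) = 0.057/(8510×7.88) = 8.5000e-07 m²
R = ρL/A = (4.99×10^-7)(7.88)/(8.5000e-07) = 4.626 Ω
P = I²R = (14.2)² × 4.626 = 933 W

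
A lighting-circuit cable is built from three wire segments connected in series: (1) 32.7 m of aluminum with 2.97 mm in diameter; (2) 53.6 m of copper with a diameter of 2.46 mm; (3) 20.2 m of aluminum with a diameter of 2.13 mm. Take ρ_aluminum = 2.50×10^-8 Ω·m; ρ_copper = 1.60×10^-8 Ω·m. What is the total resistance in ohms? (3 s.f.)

Seg 1: A = π(d/2)² = π(1.4850e-03 m)² = 6.928e-06 m²
R_1 = (2.50×10^-8)(32.7)/(6.928e-06) = 0.118 Ω
Seg 2: A = π(d/2)² = π(1.2300e-03 m)² = 4.753e-06 m²
R_2 = (1.60×10^-8)(53.6)/(4.753e-06) = 0.1804 Ω
Seg 3: A = π(d/2)² = π(1.0650e-03 m)² = 3.563e-06 m²
R_3 = (2.50×10^-8)(20.2)/(3.563e-06) = 0.1417 Ω
R_total = R_1 + R_2 + R_3 = 0.440 Ω

0.440 Ω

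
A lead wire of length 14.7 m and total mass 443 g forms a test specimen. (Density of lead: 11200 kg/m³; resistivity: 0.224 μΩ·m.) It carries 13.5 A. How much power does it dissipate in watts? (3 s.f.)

223 W

ρ = 0.224 μΩ·m = 2.24×10^-7 Ω·m
A = m/(density·L) = 0.443/(11200×14.7) = 2.6907e-06 m²
R = ρL/A = (2.24×10^-7)(14.7)/(2.6907e-06) = 1.224 Ω
P = I²R = (13.5)² × 1.224 = 223 W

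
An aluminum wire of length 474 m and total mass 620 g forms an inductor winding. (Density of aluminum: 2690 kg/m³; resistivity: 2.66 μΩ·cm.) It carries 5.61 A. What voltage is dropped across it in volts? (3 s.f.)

145 V

ρ = 2.66 μΩ·cm = 2.66×10^-8 Ω·m
A = m/(density·L) = 0.62/(2690×474) = 4.8625e-07 m²
R = ρL/A = (2.66×10^-8)(474)/(4.8625e-07) = 25.93 Ω
V = IR = 5.61 × 25.93 = 145 V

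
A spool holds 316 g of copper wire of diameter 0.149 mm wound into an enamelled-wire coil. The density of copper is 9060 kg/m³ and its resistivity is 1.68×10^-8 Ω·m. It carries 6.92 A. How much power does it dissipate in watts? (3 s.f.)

A = π(d/2)² = π(7.4500e-05 m)² = 1.7437e-08 m²
L = m/(density·A) = 0.316/(9060×1.7437e-08) = 2000 m
R = ρL/A = (1.68×10^-8)(2000)/(1.7437e-08) = 1927 Ω
P = I²R = (6.92)² × 1927 = 92300 W

92300 W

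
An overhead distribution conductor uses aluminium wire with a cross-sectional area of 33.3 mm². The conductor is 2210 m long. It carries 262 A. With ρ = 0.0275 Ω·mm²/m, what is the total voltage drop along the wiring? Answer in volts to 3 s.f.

478 V

ρ = 0.0275 Ω·mm²/m = 2.75×10^-8 Ω·m
A = 33.3 mm² = 3.330e-05 m²
R = ρL/A = (2.75×10^-8)(2210)/(3.330e-05) = 1.825 Ω
V = IR = 262 × 1.825 = 478 V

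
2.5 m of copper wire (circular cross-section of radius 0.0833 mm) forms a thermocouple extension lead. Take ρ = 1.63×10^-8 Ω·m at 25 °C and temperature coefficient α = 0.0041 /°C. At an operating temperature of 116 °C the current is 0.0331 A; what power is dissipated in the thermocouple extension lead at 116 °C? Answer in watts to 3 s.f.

A = πr² = π(8.3300e-05 m)² = 2.180e-08 m²
R₍25₎ = ρL/A = (1.63×10^-8)(2.5)/(2.180e-08) = 1.869 Ω
R₍116₎ = R₍25₎(1 + αΔT) = 1.869 × (1 + 0.0041×91) = 2.567 Ω
P = I²R = (0.0331)² × 2.567 = 0.00281 W

0.00281 W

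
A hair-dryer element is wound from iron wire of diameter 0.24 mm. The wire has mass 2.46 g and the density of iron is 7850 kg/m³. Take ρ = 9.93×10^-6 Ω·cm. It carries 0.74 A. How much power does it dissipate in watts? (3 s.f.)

ρ = 9.93×10^-6 Ω·cm = 9.93×10^-8 Ω·m
A = π(d/2)² = π(1.2000e-04 m)² = 4.5239e-08 m²
L = m/(density·A) = 0.00246/(7850×4.5239e-08) = 6.927 m
R = ρL/A = (9.93×10^-8)(6.927)/(4.5239e-08) = 15.21 Ω
P = I²R = (0.74)² × 15.21 = 8.33 W

8.33 W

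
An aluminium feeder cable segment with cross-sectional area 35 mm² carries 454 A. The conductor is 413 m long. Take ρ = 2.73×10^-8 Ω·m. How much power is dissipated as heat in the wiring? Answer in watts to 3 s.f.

66400 W

A = 35 mm² = 3.500e-05 m²
R = ρL/A = (2.73×10^-8)(413)/(3.500e-05) = 0.3221 Ω
P = I²R = (454)² × 0.3221 = 66400 W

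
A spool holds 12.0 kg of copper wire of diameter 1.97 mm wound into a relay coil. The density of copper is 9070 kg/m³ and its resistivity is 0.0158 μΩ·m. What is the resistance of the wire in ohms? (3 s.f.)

2.25 Ω

ρ = 0.0158 μΩ·m = 1.58×10^-8 Ω·m
A = π(d/2)² = π(9.8500e-04 m)² = 3.0481e-06 m²
L = m/(density·A) = 12/(9070×3.0481e-06) = 434.1 m
R = ρL/A = (1.58×10^-8)(434.1)/(3.0481e-06) = 2.25 Ω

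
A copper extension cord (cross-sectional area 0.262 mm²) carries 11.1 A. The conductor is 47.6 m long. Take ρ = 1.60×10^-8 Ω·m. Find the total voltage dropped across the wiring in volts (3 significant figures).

A = 0.262 mm² = 2.620e-07 m²
R = ρL/A = (1.60×10^-8)(47.6)/(2.620e-07) = 2.907 Ω
V = IR = 11.1 × 2.907 = 32.3 V

32.3 V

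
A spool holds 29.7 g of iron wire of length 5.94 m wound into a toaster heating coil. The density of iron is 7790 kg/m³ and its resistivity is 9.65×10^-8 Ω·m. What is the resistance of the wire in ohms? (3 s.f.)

0.893 Ω

A = m/(density·L) = 0.0297/(7790×5.94) = 6.4185e-07 m²
R = ρL/A = (9.65×10^-8)(5.94)/(6.4185e-07) = 0.893 Ω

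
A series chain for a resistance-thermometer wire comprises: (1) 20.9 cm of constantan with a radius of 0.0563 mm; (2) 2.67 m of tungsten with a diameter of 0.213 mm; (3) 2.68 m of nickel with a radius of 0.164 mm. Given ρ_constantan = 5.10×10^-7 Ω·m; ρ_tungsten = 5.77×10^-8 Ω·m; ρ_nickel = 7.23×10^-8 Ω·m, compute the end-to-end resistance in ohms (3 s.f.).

Seg 1: A = πr² = π(5.6300e-05 m)² = 9.958e-09 m²
R_1 = (5.10×10^-7)(0.209)/(9.958e-09) = 10.7 Ω
Seg 2: A = π(d/2)² = π(1.0650e-04 m)² = 3.563e-08 m²
R_2 = (5.77×10^-8)(2.67)/(3.563e-08) = 4.324 Ω
Seg 3: A = πr² = π(1.6400e-04 m)² = 8.450e-08 m²
R_3 = (7.23×10^-8)(2.68)/(8.450e-08) = 2.293 Ω
R_total = R_1 + R_2 + R_3 = 17.3 Ω

17.3 Ω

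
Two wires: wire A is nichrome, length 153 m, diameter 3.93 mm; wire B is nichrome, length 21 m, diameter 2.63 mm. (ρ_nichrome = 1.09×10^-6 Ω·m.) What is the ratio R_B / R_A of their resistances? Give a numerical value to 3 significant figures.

0.306

R ∝ ρL/d², so R_B/R_A = (L_B/L_A) × (d_A/d_B)²
= (21/153) × (3.93/2.63)² = 0.306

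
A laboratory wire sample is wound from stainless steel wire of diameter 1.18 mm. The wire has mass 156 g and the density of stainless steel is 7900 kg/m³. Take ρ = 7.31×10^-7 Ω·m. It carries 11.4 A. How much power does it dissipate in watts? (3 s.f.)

1570 W

A = π(d/2)² = π(5.9000e-04 m)² = 1.0936e-06 m²
L = m/(density·A) = 0.156/(7900×1.0936e-06) = 18.06 m
R = ρL/A = (7.31×10^-7)(18.06)/(1.0936e-06) = 12.07 Ω
P = I²R = (11.4)² × 12.07 = 1570 W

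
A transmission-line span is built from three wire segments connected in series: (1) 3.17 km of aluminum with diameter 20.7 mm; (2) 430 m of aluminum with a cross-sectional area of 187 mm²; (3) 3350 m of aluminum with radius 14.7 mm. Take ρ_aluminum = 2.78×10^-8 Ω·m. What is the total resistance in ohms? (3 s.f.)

Seg 1: A = π(d/2)² = π(1.0350e-02 m)² = 3.365e-04 m²
R_1 = (2.78×10^-8)(3170)/(3.365e-04) = 0.2619 Ω
Seg 2: A = 187 mm² = 1.870e-04 m²
R_2 = (2.78×10^-8)(430)/(1.870e-04) = 0.06393 Ω
Seg 3: A = πr² = π(1.4700e-02 m)² = 6.789e-04 m²
R_3 = (2.78×10^-8)(3350)/(6.789e-04) = 0.1372 Ω
R_total = R_1 + R_2 + R_3 = 0.463 Ω

0.463 Ω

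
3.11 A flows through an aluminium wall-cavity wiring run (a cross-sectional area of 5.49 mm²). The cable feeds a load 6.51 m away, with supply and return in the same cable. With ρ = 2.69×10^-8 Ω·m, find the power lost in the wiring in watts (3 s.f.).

A = 5.49 mm² = 5.490e-06 m²
Total conductor length (both ways) L = 2 × 6.51 = 13.02 m
R = ρL/A = (2.69×10^-8)(13.02)/(5.490e-06) = 0.0638 Ω
P = I²R = (3.11)² × 0.0638 = 0.617 W

0.617 W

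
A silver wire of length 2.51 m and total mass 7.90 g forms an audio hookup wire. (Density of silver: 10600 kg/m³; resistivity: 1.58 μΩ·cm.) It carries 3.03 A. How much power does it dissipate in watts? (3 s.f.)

ρ = 1.58 μΩ·cm = 1.58×10^-8 Ω·m
A = m/(density·L) = 0.0079/(10600×2.51) = 2.9693e-07 m²
R = ρL/A = (1.58×10^-8)(2.51)/(2.9693e-07) = 0.1336 Ω
P = I²R = (3.03)² × 0.1336 = 1.23 W

1.23 W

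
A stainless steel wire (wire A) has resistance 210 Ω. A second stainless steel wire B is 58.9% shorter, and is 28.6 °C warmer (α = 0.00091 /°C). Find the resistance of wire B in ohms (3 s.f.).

R ∝ ρL/d² with ρ ∝ (1+αΔT), so R_B/R_A = (1 − 58.9/100) × (1 + 0.00091×28.6)
= 0.411 × 1.026 = 0.4217
R_B = 0.4217 × 210 = 88.6 Ω

88.6 Ω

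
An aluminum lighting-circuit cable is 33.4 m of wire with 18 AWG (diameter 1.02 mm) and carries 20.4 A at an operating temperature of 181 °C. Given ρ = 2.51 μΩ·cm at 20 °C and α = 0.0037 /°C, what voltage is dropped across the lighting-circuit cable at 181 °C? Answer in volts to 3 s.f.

33.4 V

ρ = 2.51 μΩ·cm = 2.51×10^-8 Ω·m
A = π(1.02/2 mm)² = π(5.1000e-04 m)² = 8.171e-07 m²
R₍20₎ = ρL/A = (2.51×10^-8)(33.4)/(8.171e-07) = 1.026 Ω
R₍181₎ = R₍20₎(1 + αΔT) = 1.026 × (1 + 0.0037×161) = 1.637 Ω
V = IR = 20.4 × 1.637 = 33.4 V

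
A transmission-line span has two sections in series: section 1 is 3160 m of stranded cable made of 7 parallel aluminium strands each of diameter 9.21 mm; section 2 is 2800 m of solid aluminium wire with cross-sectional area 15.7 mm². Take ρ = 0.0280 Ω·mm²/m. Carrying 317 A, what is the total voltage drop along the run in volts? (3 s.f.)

ρ = 0.0280 Ω·mm²/m = 2.80×10^-8 Ω·m
Section 1: A_strand = π(4.6050e-03)² = 6.662e-05 m²; R₁ = ρL/(N·A_s) = (2.80×10^-8)(3160)/(7×6.662e-05) = 0.1897 Ω
Section 2: A = 15.7 mm² = 1.570e-05 m²
R₂ = (2.80×10^-8)(2800)/(1.570e-05) = 4.994 Ω
R = R₁ + R₂ = 5.183 Ω
V = IR = 317 × 5.183 = 1640 V

1640 V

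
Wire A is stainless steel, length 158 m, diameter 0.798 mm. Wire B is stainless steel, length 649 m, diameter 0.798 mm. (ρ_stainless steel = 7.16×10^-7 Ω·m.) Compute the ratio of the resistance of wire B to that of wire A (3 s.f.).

4.11

R ∝ ρL/d², so R_B/R_A = (L_B/L_A)
= (649/158) = 4.11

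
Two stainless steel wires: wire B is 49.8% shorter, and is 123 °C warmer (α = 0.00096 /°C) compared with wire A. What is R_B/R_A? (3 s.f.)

R ∝ ρL/d² with ρ ∝ (1+αΔT), so R_B/R_A = (1 − 49.8/100) × (1 + 0.00096×123)
= 0.502 × 1.118 = 0.561

0.561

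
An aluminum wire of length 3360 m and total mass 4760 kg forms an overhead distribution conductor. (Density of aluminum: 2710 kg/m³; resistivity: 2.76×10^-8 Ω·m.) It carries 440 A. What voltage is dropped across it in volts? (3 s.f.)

78.1 V

A = m/(density·L) = 4760/(2710×3360) = 5.2276e-04 m²
R = ρL/A = (2.76×10^-8)(3360)/(5.2276e-04) = 0.1774 Ω
V = IR = 440 × 0.1774 = 78.1 V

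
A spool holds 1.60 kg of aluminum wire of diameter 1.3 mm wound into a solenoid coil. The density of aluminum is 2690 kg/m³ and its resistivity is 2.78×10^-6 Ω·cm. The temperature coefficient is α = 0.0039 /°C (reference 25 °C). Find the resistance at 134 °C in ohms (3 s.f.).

ρ = 2.78×10^-6 Ω·cm = 2.78×10^-8 Ω·m
A = π(d/2)² = π(6.5000e-04 m)² = 1.3273e-06 m²
L = m/(density·A) = 1.6/(2690×1.3273e-06) = 448.1 m
R = ρL/A = (2.78×10^-8)(448.1)/(1.3273e-06) = 9.386 Ω
R(134 °C) = 9.386 × (1 + 0.0039×109) = 13.4 Ω

13.4 Ω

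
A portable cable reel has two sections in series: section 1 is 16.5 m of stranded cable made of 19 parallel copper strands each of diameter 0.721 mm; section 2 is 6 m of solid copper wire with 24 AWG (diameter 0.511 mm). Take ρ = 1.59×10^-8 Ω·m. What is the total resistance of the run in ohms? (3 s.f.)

Section 1: A_strand = π(3.6050e-04)² = 4.083e-07 m²; R₁ = ρL/(N·A_s) = (1.59×10^-8)(16.5)/(19×4.083e-07) = 0.03382 Ω
Section 2: A = π(0.511/2 mm)² = π(2.5550e-04 m)² = 2.051e-07 m²
R₂ = (1.59×10^-8)(6)/(2.051e-07) = 0.4652 Ω
R = R₁ + R₂ = 0.499 Ω

0.499 Ω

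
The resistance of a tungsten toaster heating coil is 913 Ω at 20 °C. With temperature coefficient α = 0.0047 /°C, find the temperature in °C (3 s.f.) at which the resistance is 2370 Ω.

R = R₀(1 + α(T − T₀)) ⇒ T = T₀ + (R/R₀ − 1)/α
T = 20 + (2370/913 − 1)/0.0047 = 20 + (1.596)/0.0047 = 360 °C

360 °C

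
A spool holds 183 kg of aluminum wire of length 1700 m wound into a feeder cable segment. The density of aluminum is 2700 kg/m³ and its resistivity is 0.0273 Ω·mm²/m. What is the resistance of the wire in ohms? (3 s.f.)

ρ = 0.0273 Ω·mm²/m = 2.73×10^-8 Ω·m
A = m/(density·L) = 183/(2700×1700) = 3.9869e-05 m²
R = ρL/A = (2.73×10^-8)(1700)/(3.9869e-05) = 1.16 Ω

1.16 Ω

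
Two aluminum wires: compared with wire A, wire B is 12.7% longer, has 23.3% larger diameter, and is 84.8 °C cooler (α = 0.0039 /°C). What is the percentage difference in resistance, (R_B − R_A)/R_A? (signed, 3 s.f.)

-50.4%

R ∝ ρL/d² with ρ ∝ (1+αΔT), so R_B/R_A = (1 + 12.7/100) × (1 + 23.3/100)⁻² × (1 − 0.0039×84.8)
= 1.127 × 0.6578 × 0.6693 = 0.4961
(R_B − R_A)/R_A = 0.4961 − 1 = -50.4%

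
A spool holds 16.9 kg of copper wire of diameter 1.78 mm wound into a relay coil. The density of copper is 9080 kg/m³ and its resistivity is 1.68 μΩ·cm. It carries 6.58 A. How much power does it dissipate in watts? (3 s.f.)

ρ = 1.68 μΩ·cm = 1.68×10^-8 Ω·m
A = π(d/2)² = π(8.9000e-04 m)² = 2.4885e-06 m²
L = m/(density·A) = 16.9/(9080×2.4885e-06) = 747.9 m
R = ρL/A = (1.68×10^-8)(747.9)/(2.4885e-06) = 5.05 Ω
P = I²R = (6.58)² × 5.05 = 219 W

219 W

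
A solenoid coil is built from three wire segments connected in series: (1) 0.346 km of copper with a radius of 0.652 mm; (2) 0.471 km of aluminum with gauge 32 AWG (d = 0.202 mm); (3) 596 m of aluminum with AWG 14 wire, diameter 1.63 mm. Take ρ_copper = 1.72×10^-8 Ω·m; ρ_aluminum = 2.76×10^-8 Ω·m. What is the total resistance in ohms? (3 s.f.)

418 Ω

Seg 1: A = πr² = π(6.5200e-04 m)² = 1.336e-06 m²
R_1 = (1.72×10^-8)(346)/(1.336e-06) = 4.456 Ω
Seg 2: A = π(0.202/2 mm)² = π(1.0100e-04 m)² = 3.205e-08 m²
R_2 = (2.76×10^-8)(471)/(3.205e-08) = 405.6 Ω
Seg 3: A = π(1.63/2 mm)² = π(8.1500e-04 m)² = 2.087e-06 m²
R_3 = (2.76×10^-8)(596)/(2.087e-06) = 7.883 Ω
R_total = R_1 + R_2 + R_3 = 418 Ω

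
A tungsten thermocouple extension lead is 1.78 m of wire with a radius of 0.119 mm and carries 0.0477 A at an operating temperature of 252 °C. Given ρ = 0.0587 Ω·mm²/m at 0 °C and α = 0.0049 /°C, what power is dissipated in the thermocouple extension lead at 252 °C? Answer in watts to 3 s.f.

0.0119 W

ρ = 0.0587 Ω·mm²/m = 5.87×10^-8 Ω·m
A = πr² = π(1.1900e-04 m)² = 4.449e-08 m²
R₍0₎ = ρL/A = (5.87×10^-8)(1.78)/(4.449e-08) = 2.349 Ω
R₍252₎ = R₍0₎(1 + αΔT) = 2.349 × (1 + 0.0049×252) = 5.249 Ω
P = I²R = (0.0477)² × 5.249 = 0.0119 W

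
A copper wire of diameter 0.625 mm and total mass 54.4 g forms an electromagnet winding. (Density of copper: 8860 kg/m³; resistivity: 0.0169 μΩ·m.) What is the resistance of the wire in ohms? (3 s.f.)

1.10 Ω

ρ = 0.0169 μΩ·m = 1.69×10^-8 Ω·m
A = π(d/2)² = π(3.1250e-04 m)² = 3.0680e-07 m²
L = m/(density·A) = 0.0544/(8860×3.0680e-07) = 20.01 m
R = ρL/A = (1.69×10^-8)(20.01)/(3.0680e-07) = 1.10 Ω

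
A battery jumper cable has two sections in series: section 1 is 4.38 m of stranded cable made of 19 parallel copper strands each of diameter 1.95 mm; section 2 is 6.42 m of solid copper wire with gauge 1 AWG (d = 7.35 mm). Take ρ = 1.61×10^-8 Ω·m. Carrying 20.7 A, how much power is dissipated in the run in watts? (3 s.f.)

1.58 W

Section 1: A_strand = π(9.7500e-04)² = 2.986e-06 m²; R₁ = ρL/(N·A_s) = (1.61×10^-8)(4.38)/(19×2.986e-06) = 0.001243 Ω
Section 2: A = π(7.35/2 mm)² = π(3.6750e-03 m)² = 4.243e-05 m²
R₂ = (1.61×10^-8)(6.42)/(4.243e-05) = 0.002436 Ω
R = R₁ + R₂ = 0.003679 Ω
P = I²R = (20.7)² × 0.003679 = 1.58 W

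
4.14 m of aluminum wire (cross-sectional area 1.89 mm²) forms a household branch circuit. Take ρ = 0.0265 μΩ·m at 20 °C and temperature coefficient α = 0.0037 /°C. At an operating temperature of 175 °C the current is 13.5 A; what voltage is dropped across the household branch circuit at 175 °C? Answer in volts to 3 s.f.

1.23 V

ρ = 0.0265 μΩ·m = 2.65×10^-8 Ω·m
A = 1.89 mm² = 1.890e-06 m²
R₍20₎ = ρL/A = (2.65×10^-8)(4.14)/(1.890e-06) = 0.05805 Ω
R₍175₎ = R₍20₎(1 + αΔT) = 0.05805 × (1 + 0.0037×155) = 0.09134 Ω
V = IR = 13.5 × 0.09134 = 1.23 V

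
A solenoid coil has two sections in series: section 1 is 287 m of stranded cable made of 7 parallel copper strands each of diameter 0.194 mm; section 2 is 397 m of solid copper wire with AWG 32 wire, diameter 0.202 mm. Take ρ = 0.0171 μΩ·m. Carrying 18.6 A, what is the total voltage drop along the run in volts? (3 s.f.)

ρ = 0.0171 μΩ·m = 1.71×10^-8 Ω·m
Section 1: A_strand = π(9.7000e-05)² = 2.956e-08 m²; R₁ = ρL/(N·A_s) = (1.71×10^-8)(287)/(7×2.956e-08) = 23.72 Ω
Section 2: A = π(0.202/2 mm)² = π(1.0100e-04 m)² = 3.205e-08 m²
R₂ = (1.71×10^-8)(397)/(3.205e-08) = 211.8 Ω
R = R₁ + R₂ = 235.6 Ω
V = IR = 18.6 × 235.6 = 4380 V

4380 V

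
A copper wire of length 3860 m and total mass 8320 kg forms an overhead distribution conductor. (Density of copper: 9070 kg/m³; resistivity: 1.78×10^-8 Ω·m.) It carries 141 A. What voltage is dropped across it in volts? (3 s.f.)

40.8 V

A = m/(density·L) = 8320/(9070×3860) = 2.3765e-04 m²
R = ρL/A = (1.78×10^-8)(3860)/(2.3765e-04) = 0.2891 Ω
V = IR = 141 × 0.2891 = 40.8 V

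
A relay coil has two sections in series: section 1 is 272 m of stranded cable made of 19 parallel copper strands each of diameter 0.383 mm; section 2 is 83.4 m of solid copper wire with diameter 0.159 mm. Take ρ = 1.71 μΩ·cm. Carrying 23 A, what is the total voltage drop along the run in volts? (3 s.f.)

ρ = 1.71 μΩ·cm = 1.71×10^-8 Ω·m
Section 1: A_strand = π(1.9150e-04)² = 1.152e-07 m²; R₁ = ρL/(N·A_s) = (1.71×10^-8)(272)/(19×1.152e-07) = 2.125 Ω
Section 2: A = π(d/2)² = π(7.9500e-05 m)² = 1.986e-08 m²
R₂ = (1.71×10^-8)(83.4)/(1.986e-08) = 71.83 Ω
R = R₁ + R₂ = 73.95 Ω
V = IR = 23 × 73.95 = 1700 V

1700 V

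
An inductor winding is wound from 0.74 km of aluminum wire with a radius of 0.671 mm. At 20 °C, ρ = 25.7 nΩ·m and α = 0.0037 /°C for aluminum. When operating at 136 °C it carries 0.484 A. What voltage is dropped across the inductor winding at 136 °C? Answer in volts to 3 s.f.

ρ = 25.7 nΩ·m = 2.57×10^-8 Ω·m
A = πr² = π(6.7100e-04 m)² = 1.414e-06 m²
R₍20₎ = ρL/A = (2.57×10^-8)(740)/(1.414e-06) = 13.45 Ω
R₍136₎ = R₍20₎(1 + αΔT) = 13.45 × (1 + 0.0037×116) = 19.22 Ω
V = IR = 0.484 × 19.22 = 9.30 V

9.30 V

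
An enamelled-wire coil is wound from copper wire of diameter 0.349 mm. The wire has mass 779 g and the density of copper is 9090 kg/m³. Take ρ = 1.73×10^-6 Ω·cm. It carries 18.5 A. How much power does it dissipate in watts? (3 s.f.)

55400 W

ρ = 1.73×10^-6 Ω·cm = 1.73×10^-8 Ω·m
A = π(d/2)² = π(1.7450e-04 m)² = 9.5662e-08 m²
L = m/(density·A) = 0.779/(9090×9.5662e-08) = 895.8 m
R = ρL/A = (1.73×10^-8)(895.8)/(9.5662e-08) = 162 Ω
P = I²R = (18.5)² × 162 = 55400 W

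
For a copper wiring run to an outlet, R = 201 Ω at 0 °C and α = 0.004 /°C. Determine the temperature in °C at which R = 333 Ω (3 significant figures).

R = R₀(1 + α(T − T₀)) ⇒ T = T₀ + (R/R₀ − 1)/α
T = 0 + (333/201 − 1)/0.004 = 0 + (0.6567)/0.004 = 164 °C

164 °C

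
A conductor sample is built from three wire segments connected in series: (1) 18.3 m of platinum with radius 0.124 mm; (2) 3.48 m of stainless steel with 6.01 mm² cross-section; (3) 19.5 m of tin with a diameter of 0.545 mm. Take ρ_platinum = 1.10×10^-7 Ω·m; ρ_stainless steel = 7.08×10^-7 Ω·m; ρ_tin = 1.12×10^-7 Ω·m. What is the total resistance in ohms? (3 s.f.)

Seg 1: A = πr² = π(1.2400e-04 m)² = 4.831e-08 m²
R_1 = (1.10×10^-7)(18.3)/(4.831e-08) = 41.67 Ω
Seg 2: A = 6.01 mm² = 6.010e-06 m²
R_2 = (7.08×10^-7)(3.48)/(6.010e-06) = 0.41 Ω
Seg 3: A = π(d/2)² = π(2.7250e-04 m)² = 2.333e-07 m²
R_3 = (1.12×10^-7)(19.5)/(2.333e-07) = 9.362 Ω
R_total = R_1 + R_2 + R_3 = 51.4 Ω

51.4 Ω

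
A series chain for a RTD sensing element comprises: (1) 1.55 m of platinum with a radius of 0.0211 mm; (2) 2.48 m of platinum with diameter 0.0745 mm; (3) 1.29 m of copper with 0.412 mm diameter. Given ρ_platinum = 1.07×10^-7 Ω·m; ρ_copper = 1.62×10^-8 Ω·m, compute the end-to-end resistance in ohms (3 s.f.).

180 Ω

Seg 1: A = πr² = π(2.1100e-05 m)² = 1.399e-09 m²
R_1 = (1.07×10^-7)(1.55)/(1.399e-09) = 118.6 Ω
Seg 2: A = π(d/2)² = π(3.7250e-05 m)² = 4.359e-09 m²
R_2 = (1.07×10^-7)(2.48)/(4.359e-09) = 60.87 Ω
Seg 3: A = π(d/2)² = π(2.0600e-04 m)² = 1.333e-07 m²
R_3 = (1.62×10^-8)(1.29)/(1.333e-07) = 0.1568 Ω
R_total = R_1 + R_2 + R_3 = 180 Ω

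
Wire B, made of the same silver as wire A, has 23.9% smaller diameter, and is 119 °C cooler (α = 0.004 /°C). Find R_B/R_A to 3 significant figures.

0.905

R ∝ ρL/d² with ρ ∝ (1+αΔT), so R_B/R_A = (1 − 23.9/100)⁻² × (1 − 0.004×119)
= 1.727 × 0.524 = 0.905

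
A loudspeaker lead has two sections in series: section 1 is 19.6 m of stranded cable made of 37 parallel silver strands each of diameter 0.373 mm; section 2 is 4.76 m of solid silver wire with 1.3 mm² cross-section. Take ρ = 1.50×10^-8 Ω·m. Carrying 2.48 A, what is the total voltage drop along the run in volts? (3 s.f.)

0.317 V

Section 1: A_strand = π(1.8650e-04)² = 1.093e-07 m²; R₁ = ρL/(N·A_s) = (1.50×10^-8)(19.6)/(37×1.093e-07) = 0.07272 Ω
Section 2: A = 1.3 mm² = 1.300e-06 m²
R₂ = (1.50×10^-8)(4.76)/(1.300e-06) = 0.05492 Ω
R = R₁ + R₂ = 0.1276 Ω
V = IR = 2.48 × 0.1276 = 0.317 V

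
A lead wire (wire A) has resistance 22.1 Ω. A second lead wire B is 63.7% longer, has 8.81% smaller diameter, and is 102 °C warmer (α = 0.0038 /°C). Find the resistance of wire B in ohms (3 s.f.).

R ∝ ρL/d² with ρ ∝ (1+αΔT), so R_B/R_A = (1 + 63.7/100) × (1 − 8.81/100)⁻² × (1 + 0.0038×102)
= 1.637 × 1.203 × 1.388 = 2.732
R_B = 2.732 × 22.1 = 60.4 Ω

60.4 Ω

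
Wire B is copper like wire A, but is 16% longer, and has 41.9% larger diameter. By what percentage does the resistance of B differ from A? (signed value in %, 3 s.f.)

-42.4%

R ∝ L/d², so R_B/R_A = (1 + 16/100) × (1 + 41.9/100)⁻²
= 1.16 × 0.4966 = 0.5761
(R_B − R_A)/R_A = 0.5761 − 1 = -42.4%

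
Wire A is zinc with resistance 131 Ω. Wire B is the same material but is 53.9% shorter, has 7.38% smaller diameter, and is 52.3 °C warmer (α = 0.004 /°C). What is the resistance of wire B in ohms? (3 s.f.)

R ∝ ρL/d² with ρ ∝ (1+αΔT), so R_B/R_A = (1 − 53.9/100) × (1 − 7.38/100)⁻² × (1 + 0.004×52.3)
= 0.461 × 1.166 × 1.209 = 0.6498
R_B = 0.6498 × 131 = 85.1 Ω

85.1 Ω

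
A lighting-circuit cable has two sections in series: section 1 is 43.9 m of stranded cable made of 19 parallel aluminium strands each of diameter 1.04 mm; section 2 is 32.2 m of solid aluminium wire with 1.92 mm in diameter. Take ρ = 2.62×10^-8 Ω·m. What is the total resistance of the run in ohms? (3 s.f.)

Section 1: A_strand = π(5.2000e-04)² = 8.495e-07 m²; R₁ = ρL/(N·A_s) = (2.62×10^-8)(43.9)/(19×8.495e-07) = 0.07126 Ω
Section 2: A = π(d/2)² = π(9.6000e-04 m)² = 2.895e-06 m²
R₂ = (2.62×10^-8)(32.2)/(2.895e-06) = 0.2914 Ω
R = R₁ + R₂ = 0.363 Ω

0.363 Ω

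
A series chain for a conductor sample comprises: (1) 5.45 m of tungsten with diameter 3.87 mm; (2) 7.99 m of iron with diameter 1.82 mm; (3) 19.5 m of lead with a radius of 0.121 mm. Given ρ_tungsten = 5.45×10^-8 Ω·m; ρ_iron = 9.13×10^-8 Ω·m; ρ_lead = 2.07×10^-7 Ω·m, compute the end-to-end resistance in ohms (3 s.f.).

Seg 1: A = π(d/2)² = π(1.9350e-03 m)² = 1.176e-05 m²
R_1 = (5.45×10^-8)(5.45)/(1.176e-05) = 0.02525 Ω
Seg 2: A = π(d/2)² = π(9.1000e-04 m)² = 2.602e-06 m²
R_2 = (9.13×10^-8)(7.99)/(2.602e-06) = 0.2804 Ω
Seg 3: A = πr² = π(1.2100e-04 m)² = 4.600e-08 m²
R_3 = (2.07×10^-7)(19.5)/(4.600e-08) = 87.76 Ω
R_total = R_1 + R_2 + R_3 = 88.1 Ω

88.1 Ω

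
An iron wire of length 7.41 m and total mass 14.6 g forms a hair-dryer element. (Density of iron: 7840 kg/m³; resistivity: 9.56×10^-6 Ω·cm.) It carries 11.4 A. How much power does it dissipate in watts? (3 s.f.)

ρ = 9.56×10^-6 Ω·cm = 9.56×10^-8 Ω·m
A = m/(density·L) = 0.0146/(7840×7.41) = 2.5132e-07 m²
R = ρL/A = (9.56×10^-8)(7.41)/(2.5132e-07) = 2.819 Ω
P = I²R = (11.4)² × 2.819 = 366 W

366 W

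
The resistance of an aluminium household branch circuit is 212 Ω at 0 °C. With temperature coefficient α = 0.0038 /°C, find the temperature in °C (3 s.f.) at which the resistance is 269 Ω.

70.8 °C

R = R₀(1 + α(T − T₀)) ⇒ T = T₀ + (R/R₀ − 1)/α
T = 0 + (269/212 − 1)/0.0038 = 0 + (0.2689)/0.0038 = 70.8 °C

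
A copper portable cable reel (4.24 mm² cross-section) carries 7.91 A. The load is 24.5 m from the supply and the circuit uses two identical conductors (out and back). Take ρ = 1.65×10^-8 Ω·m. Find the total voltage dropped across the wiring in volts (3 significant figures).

A = 4.24 mm² = 4.240e-06 m²
Total conductor length (both ways) L = 2 × 24.5 = 49 m
R = ρL/A = (1.65×10^-8)(49)/(4.240e-06) = 0.1907 Ω
V = IR = 7.91 × 0.1907 = 1.51 V

1.51 V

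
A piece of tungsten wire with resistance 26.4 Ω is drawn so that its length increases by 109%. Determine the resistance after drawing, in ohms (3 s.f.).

115 Ω

k = 1 + 109/100 = 2.09; volume constant ⇒ A' = A/k, so R' = k²R.
R' = 4.368 × 26.4 = 115 Ω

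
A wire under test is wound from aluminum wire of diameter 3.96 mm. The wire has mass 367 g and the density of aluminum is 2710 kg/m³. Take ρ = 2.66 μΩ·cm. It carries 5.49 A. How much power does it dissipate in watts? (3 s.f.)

ρ = 2.66 μΩ·cm = 2.66×10^-8 Ω·m
A = π(d/2)² = π(1.9800e-03 m)² = 1.2316e-05 m²
L = m/(density·A) = 0.367/(2710×1.2316e-05) = 11 m
R = ρL/A = (2.66×10^-8)(11)/(1.2316e-05) = 0.02375 Ω
P = I²R = (5.49)² × 0.02375 = 0.716 W

0.716 W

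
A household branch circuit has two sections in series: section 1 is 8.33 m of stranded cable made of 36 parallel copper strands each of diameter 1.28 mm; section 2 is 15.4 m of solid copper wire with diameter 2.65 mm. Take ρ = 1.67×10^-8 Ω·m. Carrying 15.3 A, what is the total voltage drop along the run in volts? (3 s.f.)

Section 1: A_strand = π(6.4000e-04)² = 1.287e-06 m²; R₁ = ρL/(N·A_s) = (1.67×10^-8)(8.33)/(36×1.287e-06) = 0.003003 Ω
Section 2: A = π(d/2)² = π(1.3250e-03 m)² = 5.515e-06 m²
R₂ = (1.67×10^-8)(15.4)/(5.515e-06) = 0.04663 Ω
R = R₁ + R₂ = 0.04963 Ω
V = IR = 15.3 × 0.04963 = 0.759 V

0.759 V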